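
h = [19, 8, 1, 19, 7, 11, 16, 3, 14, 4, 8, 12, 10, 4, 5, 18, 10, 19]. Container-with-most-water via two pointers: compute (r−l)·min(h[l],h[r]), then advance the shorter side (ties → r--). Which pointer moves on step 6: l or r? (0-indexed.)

r

l=0 r=17: min(19,19)*17=323 best=323 *, r--
l=0 r=16: min(19,10)*16=160 best=323, r--
l=0 r=15: min(19,18)*15=270 best=323, r--
l=0 r=14: min(19,5)*14=70 best=323, r--
l=0 r=13: min(19,4)*13=52 best=323, r--
l=0 r=12: min(19,10)*12=120 best=323, r--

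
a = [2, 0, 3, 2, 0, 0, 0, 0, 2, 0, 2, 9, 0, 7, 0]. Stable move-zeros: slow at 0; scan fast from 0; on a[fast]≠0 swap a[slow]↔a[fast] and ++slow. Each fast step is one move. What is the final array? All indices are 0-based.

(s=0,f=0) a[fast]=2≠0 swap→a[0]=2 → slow++,fast++
(s=1,f=1) a[fast]=0 → fast++
(s=1,f=2) a[fast]=3≠0 swap→a[1]=3 → slow++,fast++
(s=2,f=3) a[fast]=2≠0 swap→a[2]=2 → slow++,fast++
(s=3,f=4) a[fast]=0 → fast++
(s=3,f=5) a[fast]=0 → fast++
(s=3,f=6) a[fast]=0 → fast++
(s=3,f=7) a[fast]=0 → fast++
(s=3,f=8) a[fast]=2≠0 swap→a[3]=2 → slow++,fast++
(s=4,f=9) a[fast]=0 → fast++
(s=4,f=10) a[fast]=2≠0 swap→a[4]=2 → slow++,fast++
(s=5,f=11) a[fast]=9≠0 swap→a[5]=9 → slow++,fast++
(s=6,f=12) a[fast]=0 → fast++
(s=6,f=13) a[fast]=7≠0 swap→a[6]=7 → slow++,fast++
(s=7,f=14) a[fast]=0 → fast++

[2, 3, 2, 2, 2, 9, 7, 0, 0, 0, 0, 0, 0, 0, 0]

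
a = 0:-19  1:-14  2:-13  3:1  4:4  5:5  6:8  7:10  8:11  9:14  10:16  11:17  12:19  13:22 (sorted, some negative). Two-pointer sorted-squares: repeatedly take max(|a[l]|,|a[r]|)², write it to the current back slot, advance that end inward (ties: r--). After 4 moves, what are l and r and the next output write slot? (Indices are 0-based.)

l=1, r=10, next write slot=9

l=0 r=13: |-19|<=|22| out[13]=484, r--
l=0 r=12: |-19|<=|19| out[12]=361, r--
l=0 r=11: |-19|>|17| out[11]=361, l++
l=1 r=11: |-14|<=|17| out[10]=289, r--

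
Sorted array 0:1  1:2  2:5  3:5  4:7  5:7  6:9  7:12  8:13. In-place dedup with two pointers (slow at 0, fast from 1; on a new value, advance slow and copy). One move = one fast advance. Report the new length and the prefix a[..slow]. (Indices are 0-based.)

slow=0 fast=1: a[fast]=2≠a[slow]=1 write a[1]=2, slow++,fast++
slow=1 fast=2: a[fast]=5≠a[slow]=2 write a[2]=5, slow++,fast++
slow=2 fast=3: a[fast]=5=a[slow] dup, fast++
slow=2 fast=4: a[fast]=7≠a[slow]=5 write a[3]=7, slow++,fast++
slow=3 fast=5: a[fast]=7=a[slow] dup, fast++
slow=3 fast=6: a[fast]=9≠a[slow]=7 write a[4]=9, slow++,fast++
slow=4 fast=7: a[fast]=12≠a[slow]=9 write a[5]=12, slow++,fast++
slow=5 fast=8: a[fast]=13≠a[slow]=12 write a[6]=13, slow++,fast++

length 7; prefix = [1, 2, 5, 7, 9, 12, 13]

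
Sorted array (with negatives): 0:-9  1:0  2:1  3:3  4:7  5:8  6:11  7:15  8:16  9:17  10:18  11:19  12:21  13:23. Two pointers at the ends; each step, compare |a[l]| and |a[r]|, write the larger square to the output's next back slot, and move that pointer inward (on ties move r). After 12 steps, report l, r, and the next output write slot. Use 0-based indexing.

l=0 r=13: |-9|<=|23| out[13]=529, r--
l=0 r=12: |-9|<=|21| out[12]=441, r--
l=0 r=11: |-9|<=|19| out[11]=361, r--
l=0 r=10: |-9|<=|18| out[10]=324, r--
l=0 r=9: |-9|<=|17| out[9]=289, r--
l=0 r=8: |-9|<=|16| out[8]=256, r--
l=0 r=7: |-9|<=|15| out[7]=225, r--
l=0 r=6: |-9|<=|11| out[6]=121, r--
l=0 r=5: |-9|>|8| out[5]=81, l++
l=1 r=5: |0|<=|8| out[4]=64, r--
l=1 r=4: |0|<=|7| out[3]=49, r--
l=1 r=3: |0|<=|3| out[2]=9, r--

l=1, r=2, next write slot=1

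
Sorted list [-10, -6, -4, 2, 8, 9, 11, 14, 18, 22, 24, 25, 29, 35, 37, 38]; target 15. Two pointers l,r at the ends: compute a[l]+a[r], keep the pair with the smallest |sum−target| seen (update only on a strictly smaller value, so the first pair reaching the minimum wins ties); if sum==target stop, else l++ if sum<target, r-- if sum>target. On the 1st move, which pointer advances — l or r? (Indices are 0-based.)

l=0 r=15: -10+38=28 d=13 *, r--

r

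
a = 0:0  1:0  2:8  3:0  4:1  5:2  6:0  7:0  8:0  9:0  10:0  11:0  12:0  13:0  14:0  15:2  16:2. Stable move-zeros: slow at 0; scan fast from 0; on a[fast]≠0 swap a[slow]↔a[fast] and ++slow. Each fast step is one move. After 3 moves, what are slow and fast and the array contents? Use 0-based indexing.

slow=1, fast=3, a=[8, 0, 0, 0, 1, 2, 0, 0, 0, 0, 0, 0, 0, 0, 0, 2, 2]

slow=0 fast=0: a[fast]=0, fast++
slow=0 fast=1: a[fast]=0, fast++
slow=0 fast=2: a[fast]=8≠0 swap→a[0]=8, slow++,fast++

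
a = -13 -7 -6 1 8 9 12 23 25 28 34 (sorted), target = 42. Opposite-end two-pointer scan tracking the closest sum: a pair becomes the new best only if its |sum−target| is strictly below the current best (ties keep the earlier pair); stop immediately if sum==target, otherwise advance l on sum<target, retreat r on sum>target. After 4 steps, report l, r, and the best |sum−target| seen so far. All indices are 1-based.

[1,11] -13+34=21 d=21 * → l++
[2,11] -7+34=27 d=15 * → l++
[3,11] -6+34=28 d=14 * → l++
[4,11] 1+34=35 d=7 * → l++

l=5, r=11, best |Δ|=7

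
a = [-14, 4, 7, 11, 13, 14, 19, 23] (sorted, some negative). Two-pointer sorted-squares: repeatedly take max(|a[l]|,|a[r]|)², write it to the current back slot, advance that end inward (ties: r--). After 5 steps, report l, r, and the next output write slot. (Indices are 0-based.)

[0,7] |-14|<=|23| out[7]=529 → r--
[0,6] |-14|<=|19| out[6]=361 → r--
[0,5] |-14|<=|14| out[5]=196 → r--
[0,4] |-14|>|13| out[4]=196 → l++
[1,4] |4|<=|13| out[3]=169 → r--

l=1, r=3, next write slot=2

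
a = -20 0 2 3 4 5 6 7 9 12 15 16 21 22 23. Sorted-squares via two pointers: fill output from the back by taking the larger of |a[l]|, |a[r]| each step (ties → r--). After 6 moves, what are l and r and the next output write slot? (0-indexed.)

l=1, r=9, next write slot=8

l=0 r=14: |-20|<=|23| out[14]=529, r--
l=0 r=13: |-20|<=|22| out[13]=484, r--
l=0 r=12: |-20|<=|21| out[12]=441, r--
l=0 r=11: |-20|>|16| out[11]=400, l++
l=1 r=11: |0|<=|16| out[10]=256, r--
l=1 r=10: |0|<=|15| out[9]=225, r--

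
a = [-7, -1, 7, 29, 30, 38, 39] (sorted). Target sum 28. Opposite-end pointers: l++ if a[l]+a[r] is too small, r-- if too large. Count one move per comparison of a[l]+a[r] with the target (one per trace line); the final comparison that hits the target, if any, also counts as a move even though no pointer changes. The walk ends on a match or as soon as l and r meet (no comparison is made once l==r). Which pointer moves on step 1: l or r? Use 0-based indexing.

r

[0,6] -7+39=32 >28 → r--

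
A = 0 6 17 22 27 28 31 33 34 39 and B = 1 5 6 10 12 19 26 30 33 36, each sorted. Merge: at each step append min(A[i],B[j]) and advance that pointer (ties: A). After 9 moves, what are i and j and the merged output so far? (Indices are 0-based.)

i=3, j=6, merged so far=[0, 1, 5, 6, 6, 10, 12, 17, 19]

[i=0,j=0] A[i]=0<=B[j]=1 take 0 → i++
[i=1,j=0] A[i]=6>B[j]=1 take 1 → j++
[i=1,j=1] A[i]=6>B[j]=5 take 5 → j++
[i=1,j=2] A[i]=6<=B[j]=6 take 6 → i++
[i=2,j=2] A[i]=17>B[j]=6 take 6 → j++
[i=2,j=3] A[i]=17>B[j]=10 take 10 → j++
[i=2,j=4] A[i]=17>B[j]=12 take 12 → j++
[i=2,j=5] A[i]=17<=B[j]=19 take 17 → i++
[i=3,j=5] A[i]=22>B[j]=19 take 19 → j++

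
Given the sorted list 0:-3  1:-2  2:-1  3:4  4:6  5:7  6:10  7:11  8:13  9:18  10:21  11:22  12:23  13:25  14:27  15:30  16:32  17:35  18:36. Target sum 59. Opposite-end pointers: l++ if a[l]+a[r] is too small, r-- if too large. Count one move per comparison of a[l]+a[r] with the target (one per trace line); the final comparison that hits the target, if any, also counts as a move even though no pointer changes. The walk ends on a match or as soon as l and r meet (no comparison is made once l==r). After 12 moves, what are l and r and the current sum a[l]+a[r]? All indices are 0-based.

l=12, r=18, sum=59

[0,18] -3+36=33 <59 → l++
[1,18] -2+36=34 <59 → l++
[2,18] -1+36=35 <59 → l++
[3,18] 4+36=40 <59 → l++
[4,18] 6+36=42 <59 → l++
[5,18] 7+36=43 <59 → l++
[6,18] 10+36=46 <59 → l++
[7,18] 11+36=47 <59 → l++
[8,18] 13+36=49 <59 → l++
[9,18] 18+36=54 <59 → l++
[10,18] 21+36=57 <59 → l++
[11,18] 22+36=58 <59 → l++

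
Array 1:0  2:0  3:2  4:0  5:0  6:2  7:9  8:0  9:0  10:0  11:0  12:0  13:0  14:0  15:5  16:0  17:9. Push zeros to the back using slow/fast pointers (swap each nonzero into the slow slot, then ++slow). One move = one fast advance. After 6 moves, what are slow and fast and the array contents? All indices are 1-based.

slow=1 fast=1: a[fast]=0, fast++
slow=1 fast=2: a[fast]=0, fast++
slow=1 fast=3: a[fast]=2≠0 swap→a[1]=2, slow++,fast++
slow=2 fast=4: a[fast]=0, fast++
slow=2 fast=5: a[fast]=0, fast++
slow=2 fast=6: a[fast]=2≠0 swap→a[2]=2, slow++,fast++

slow=3, fast=7, a=[2, 2, 0, 0, 0, 0, 9, 0, 0, 0, 0, 0, 0, 0, 5, 0, 9]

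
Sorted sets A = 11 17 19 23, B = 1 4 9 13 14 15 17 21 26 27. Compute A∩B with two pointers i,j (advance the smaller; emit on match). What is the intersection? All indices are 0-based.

intersection = [17]

[i=0,j=0] 11>1 → j++
[i=0,j=1] 11>4 → j++
[i=0,j=2] 11>9 → j++
[i=0,j=3] 11<13 → i++
[i=1,j=3] 17>13 → j++
[i=1,j=4] 17>14 → j++
[i=1,j=5] 17>15 → j++
[i=1,j=6] 17==17 emit → i++,j++
[i=2,j=7] 19<21 → i++
[i=3,j=7] 23>21 → j++
[i=3,j=8] 23<26 → i++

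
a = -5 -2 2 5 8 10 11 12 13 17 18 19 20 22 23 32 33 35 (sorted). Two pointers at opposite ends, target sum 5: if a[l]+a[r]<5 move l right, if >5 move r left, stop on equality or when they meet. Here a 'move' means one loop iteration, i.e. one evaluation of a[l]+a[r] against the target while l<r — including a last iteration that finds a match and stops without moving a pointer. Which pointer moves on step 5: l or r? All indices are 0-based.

r

l=0 r=17: -5+35=30 >5, r--
l=0 r=16: -5+33=28 >5, r--
l=0 r=15: -5+32=27 >5, r--
l=0 r=14: -5+23=18 >5, r--
l=0 r=13: -5+22=17 >5, r--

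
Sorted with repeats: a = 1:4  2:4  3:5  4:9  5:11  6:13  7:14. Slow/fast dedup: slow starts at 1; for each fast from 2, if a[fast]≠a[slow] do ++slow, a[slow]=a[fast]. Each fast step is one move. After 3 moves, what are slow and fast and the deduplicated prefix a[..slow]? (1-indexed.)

slow=1 fast=2: a[fast]=4=a[slow] dup, fast++
slow=1 fast=3: a[fast]=5≠a[slow]=4 write a[2]=5, slow++,fast++
slow=2 fast=4: a[fast]=9≠a[slow]=5 write a[3]=9, slow++,fast++

slow=3, fast=5, prefix=[4, 5, 9]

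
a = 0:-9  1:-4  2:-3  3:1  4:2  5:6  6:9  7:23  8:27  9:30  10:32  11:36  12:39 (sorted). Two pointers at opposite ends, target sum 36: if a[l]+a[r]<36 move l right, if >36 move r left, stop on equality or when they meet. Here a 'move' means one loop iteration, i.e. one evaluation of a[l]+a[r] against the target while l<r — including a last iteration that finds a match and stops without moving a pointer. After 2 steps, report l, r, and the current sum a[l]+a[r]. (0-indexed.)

l=2, r=12, sum=36

l=0 r=12: -9+39=30 <36, l++
l=1 r=12: -4+39=35 <36, l++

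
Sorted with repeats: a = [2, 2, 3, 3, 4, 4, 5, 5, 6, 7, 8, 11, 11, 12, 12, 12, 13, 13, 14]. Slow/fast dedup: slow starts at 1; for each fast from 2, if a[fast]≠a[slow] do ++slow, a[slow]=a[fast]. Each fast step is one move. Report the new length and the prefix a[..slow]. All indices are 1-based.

length 11; prefix = [2, 3, 4, 5, 6, 7, 8, 11, 12, 13, 14]

(s=1,f=2) a[fast]=2=a[slow] dup → fast++
(s=1,f=3) a[fast]=3≠a[slow]=2 write a[2]=3 → slow++,fast++
(s=2,f=4) a[fast]=3=a[slow] dup → fast++
(s=2,f=5) a[fast]=4≠a[slow]=3 write a[3]=4 → slow++,fast++
(s=3,f=6) a[fast]=4=a[slow] dup → fast++
(s=3,f=7) a[fast]=5≠a[slow]=4 write a[4]=5 → slow++,fast++
(s=4,f=8) a[fast]=5=a[slow] dup → fast++
(s=4,f=9) a[fast]=6≠a[slow]=5 write a[5]=6 → slow++,fast++
(s=5,f=10) a[fast]=7≠a[slow]=6 write a[6]=7 → slow++,fast++
(s=6,f=11) a[fast]=8≠a[slow]=7 write a[7]=8 → slow++,fast++
(s=7,f=12) a[fast]=11≠a[slow]=8 write a[8]=11 → slow++,fast++
(s=8,f=13) a[fast]=11=a[slow] dup → fast++
(s=8,f=14) a[fast]=12≠a[slow]=11 write a[9]=12 → slow++,fast++
(s=9,f=15) a[fast]=12=a[slow] dup → fast++
(s=9,f=16) a[fast]=12=a[slow] dup → fast++
(s=9,f=17) a[fast]=13≠a[slow]=12 write a[10]=13 → slow++,fast++
(s=10,f=18) a[fast]=13=a[slow] dup → fast++
(s=10,f=19) a[fast]=14≠a[slow]=13 write a[11]=14 → slow++,fast++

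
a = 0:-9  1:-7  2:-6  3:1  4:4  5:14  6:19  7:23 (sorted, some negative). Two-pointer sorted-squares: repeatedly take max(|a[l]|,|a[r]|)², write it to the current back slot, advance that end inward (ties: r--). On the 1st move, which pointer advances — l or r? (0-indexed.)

[0,7] |-9|<=|23| out[7]=529 → r--

r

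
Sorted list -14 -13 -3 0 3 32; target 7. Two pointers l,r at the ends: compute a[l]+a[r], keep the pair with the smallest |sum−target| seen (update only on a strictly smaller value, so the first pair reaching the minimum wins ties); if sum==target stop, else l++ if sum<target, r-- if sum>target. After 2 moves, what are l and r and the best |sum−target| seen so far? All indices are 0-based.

[0,5] -14+32=18 d=11 * → r--
[0,4] -14+3=-11 d=18 → l++

l=1, r=4, best |Δ|=11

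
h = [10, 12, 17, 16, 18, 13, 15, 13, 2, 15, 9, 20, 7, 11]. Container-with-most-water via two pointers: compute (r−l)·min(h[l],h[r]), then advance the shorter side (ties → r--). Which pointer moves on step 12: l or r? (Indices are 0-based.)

l

[0,13] min(10,11)*13=130 best=130 * → l++
[1,13] min(12,11)*12=132 best=132 * → r--
[1,12] min(12,7)*11=77 best=132 → r--
[1,11] min(12,20)*10=120 best=132 → l++
[2,11] min(17,20)*9=153 best=153 * → l++
[3,11] min(16,20)*8=128 best=153 → l++
[4,11] min(18,20)*7=126 best=153 → l++
[5,11] min(13,20)*6=78 best=153 → l++
[6,11] min(15,20)*5=75 best=153 → l++
[7,11] min(13,20)*4=52 best=153 → l++
[8,11] min(2,20)*3=6 best=153 → l++
[9,11] min(15,20)*2=30 best=153 → l++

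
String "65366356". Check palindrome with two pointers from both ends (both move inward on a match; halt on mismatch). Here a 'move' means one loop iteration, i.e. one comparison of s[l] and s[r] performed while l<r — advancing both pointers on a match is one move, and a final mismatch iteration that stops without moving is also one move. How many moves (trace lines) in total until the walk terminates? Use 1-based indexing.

l=1 r=8: '6'=='6', l++,r--
l=2 r=7: '5'=='5', l++,r--
l=3 r=6: '3'=='3', l++,r--
l=4 r=5: '6'=='6', l++,r--

4 moves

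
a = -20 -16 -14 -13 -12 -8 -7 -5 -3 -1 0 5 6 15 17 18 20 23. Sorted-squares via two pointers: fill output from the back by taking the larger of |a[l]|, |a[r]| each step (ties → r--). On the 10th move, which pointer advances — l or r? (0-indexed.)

[0,17] |-20|<=|23| out[17]=529 → r--
[0,16] |-20|<=|20| out[16]=400 → r--
[0,15] |-20|>|18| out[15]=400 → l++
[1,15] |-16|<=|18| out[14]=324 → r--
[1,14] |-16|<=|17| out[13]=289 → r--
[1,13] |-16|>|15| out[12]=256 → l++
[2,13] |-14|<=|15| out[11]=225 → r--
[2,12] |-14|>|6| out[10]=196 → l++
[3,12] |-13|>|6| out[9]=169 → l++
[4,12] |-12|>|6| out[8]=144 → l++

l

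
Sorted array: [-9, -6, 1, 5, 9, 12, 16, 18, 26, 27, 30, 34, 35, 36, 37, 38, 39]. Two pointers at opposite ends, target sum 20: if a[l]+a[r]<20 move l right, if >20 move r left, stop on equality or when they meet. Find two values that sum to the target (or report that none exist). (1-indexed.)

(-6, 26)

[1,17] -9+39=30 >20 → r--
[1,16] -9+38=29 >20 → r--
[1,15] -9+37=28 >20 → r--
[1,14] -9+36=27 >20 → r--
[1,13] -9+35=26 >20 → r--
[1,12] -9+34=25 >20 → r--
[1,11] -9+30=21 >20 → r--
[1,10] -9+27=18 <20 → l++
[2,10] -6+27=21 >20 → r--
[2,9] -6+26=20 → found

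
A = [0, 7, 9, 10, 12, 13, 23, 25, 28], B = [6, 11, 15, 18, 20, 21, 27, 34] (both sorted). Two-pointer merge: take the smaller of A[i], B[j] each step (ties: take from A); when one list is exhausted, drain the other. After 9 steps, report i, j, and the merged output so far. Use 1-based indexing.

i=7, j=4, merged so far=[0, 6, 7, 9, 10, 11, 12, 13, 15]

[i=1,j=1] A[i]=0<=B[j]=6 take 0 → i++
[i=2,j=1] A[i]=7>B[j]=6 take 6 → j++
[i=2,j=2] A[i]=7<=B[j]=11 take 7 → i++
[i=3,j=2] A[i]=9<=B[j]=11 take 9 → i++
[i=4,j=2] A[i]=10<=B[j]=11 take 10 → i++
[i=5,j=2] A[i]=12>B[j]=11 take 11 → j++
[i=5,j=3] A[i]=12<=B[j]=15 take 12 → i++
[i=6,j=3] A[i]=13<=B[j]=15 take 13 → i++
[i=7,j=3] A[i]=23>B[j]=15 take 15 → j++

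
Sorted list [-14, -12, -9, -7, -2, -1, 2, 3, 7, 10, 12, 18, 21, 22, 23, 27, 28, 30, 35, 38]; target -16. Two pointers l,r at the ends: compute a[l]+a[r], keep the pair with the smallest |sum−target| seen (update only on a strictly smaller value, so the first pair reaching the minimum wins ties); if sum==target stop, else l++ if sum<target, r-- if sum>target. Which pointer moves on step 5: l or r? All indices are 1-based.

l=1 r=20: -14+38=24 d=40 *, r--
l=1 r=19: -14+35=21 d=37 *, r--
l=1 r=18: -14+30=16 d=32 *, r--
l=1 r=17: -14+28=14 d=30 *, r--
l=1 r=16: -14+27=13 d=29 *, r--

r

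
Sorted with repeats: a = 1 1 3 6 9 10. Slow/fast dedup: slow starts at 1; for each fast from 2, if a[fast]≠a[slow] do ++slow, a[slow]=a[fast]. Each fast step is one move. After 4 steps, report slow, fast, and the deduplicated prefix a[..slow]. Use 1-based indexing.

slow=4, fast=6, prefix=[1, 3, 6, 9]

slow=1 fast=2: a[fast]=1=a[slow] dup, fast++
slow=1 fast=3: a[fast]=3≠a[slow]=1 write a[2]=3, slow++,fast++
slow=2 fast=4: a[fast]=6≠a[slow]=3 write a[3]=6, slow++,fast++
slow=3 fast=5: a[fast]=9≠a[slow]=6 write a[4]=9, slow++,fast++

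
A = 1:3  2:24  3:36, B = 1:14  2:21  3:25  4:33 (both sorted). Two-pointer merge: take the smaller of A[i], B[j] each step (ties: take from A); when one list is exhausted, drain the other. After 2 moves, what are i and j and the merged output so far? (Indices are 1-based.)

i=2, j=2, merged so far=[3, 14]

[i=1,j=1] A[i]=3<=B[j]=14 take 3 → i++
[i=2,j=1] A[i]=24>B[j]=14 take 14 → j++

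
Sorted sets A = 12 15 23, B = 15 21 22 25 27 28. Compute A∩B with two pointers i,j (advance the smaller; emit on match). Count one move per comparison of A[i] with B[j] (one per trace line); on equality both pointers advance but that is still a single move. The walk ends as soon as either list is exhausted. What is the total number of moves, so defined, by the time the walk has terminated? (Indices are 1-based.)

i=1 j=1: 12<15, i++
i=2 j=1: 15==15 emit, i++,j++
i=3 j=2: 23>21, j++
i=3 j=3: 23>22, j++
i=3 j=4: 23<25, i++

5 moves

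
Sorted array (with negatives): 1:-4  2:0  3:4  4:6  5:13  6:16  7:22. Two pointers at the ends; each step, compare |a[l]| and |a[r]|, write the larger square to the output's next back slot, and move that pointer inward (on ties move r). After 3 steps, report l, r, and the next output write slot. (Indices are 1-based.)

l=1, r=4, next write slot=4

[1,7] |-4|<=|22| out[7]=484 → r--
[1,6] |-4|<=|16| out[6]=256 → r--
[1,5] |-4|<=|13| out[5]=169 → r--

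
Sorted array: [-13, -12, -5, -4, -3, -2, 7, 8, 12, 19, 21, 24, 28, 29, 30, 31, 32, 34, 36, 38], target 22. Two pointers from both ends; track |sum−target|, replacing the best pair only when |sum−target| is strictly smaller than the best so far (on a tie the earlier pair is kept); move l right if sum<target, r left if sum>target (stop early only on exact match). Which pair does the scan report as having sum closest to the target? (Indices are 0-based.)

[0,19] -13+38=25 d=3 * → r--
[0,18] -13+36=23 d=1 * → r--
[0,17] -13+34=21 d=1 → l++
[1,17] -12+34=22 d=0 * → stop

pair (-12, 34) with sum 22 (|Δ|=0)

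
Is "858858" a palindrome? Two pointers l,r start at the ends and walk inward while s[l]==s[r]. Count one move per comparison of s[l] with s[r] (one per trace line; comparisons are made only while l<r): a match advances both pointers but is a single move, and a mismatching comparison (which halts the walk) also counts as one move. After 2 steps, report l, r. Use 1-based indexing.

[1,6] '8'=='8' → l++,r--
[2,5] '5'=='5' → l++,r--

l=3, r=4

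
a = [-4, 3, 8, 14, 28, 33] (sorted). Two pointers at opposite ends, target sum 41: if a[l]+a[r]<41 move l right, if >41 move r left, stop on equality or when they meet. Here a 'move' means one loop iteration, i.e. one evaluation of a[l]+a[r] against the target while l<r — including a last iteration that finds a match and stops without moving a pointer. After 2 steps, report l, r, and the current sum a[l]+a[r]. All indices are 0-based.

l=2, r=5, sum=41

l=0 r=5: -4+33=29 <41, l++
l=1 r=5: 3+33=36 <41, l++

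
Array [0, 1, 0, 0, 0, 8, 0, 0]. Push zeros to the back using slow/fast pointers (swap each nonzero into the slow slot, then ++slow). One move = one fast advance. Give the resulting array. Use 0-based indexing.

slow=0 fast=0: a[fast]=0, fast++
slow=0 fast=1: a[fast]=1≠0 swap→a[0]=1, slow++,fast++
slow=1 fast=2: a[fast]=0, fast++
slow=1 fast=3: a[fast]=0, fast++
slow=1 fast=4: a[fast]=0, fast++
slow=1 fast=5: a[fast]=8≠0 swap→a[1]=8, slow++,fast++
slow=2 fast=6: a[fast]=0, fast++
slow=2 fast=7: a[fast]=0, fast++

[1, 8, 0, 0, 0, 0, 0, 0]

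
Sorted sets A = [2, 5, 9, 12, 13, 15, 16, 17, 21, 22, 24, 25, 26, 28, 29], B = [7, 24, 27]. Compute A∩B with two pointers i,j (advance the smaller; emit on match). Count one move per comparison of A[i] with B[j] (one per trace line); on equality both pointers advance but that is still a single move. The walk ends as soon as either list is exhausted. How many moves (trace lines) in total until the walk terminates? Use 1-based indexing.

[i=1,j=1] 2<7 → i++
[i=2,j=1] 5<7 → i++
[i=3,j=1] 9>7 → j++
[i=3,j=2] 9<24 → i++
[i=4,j=2] 12<24 → i++
[i=5,j=2] 13<24 → i++
[i=6,j=2] 15<24 → i++
[i=7,j=2] 16<24 → i++
[i=8,j=2] 17<24 → i++
[i=9,j=2] 21<24 → i++
[i=10,j=2] 22<24 → i++
[i=11,j=2] 24==24 emit → i++,j++
[i=12,j=3] 25<27 → i++
[i=13,j=3] 26<27 → i++
[i=14,j=3] 28>27 → j++

15 moves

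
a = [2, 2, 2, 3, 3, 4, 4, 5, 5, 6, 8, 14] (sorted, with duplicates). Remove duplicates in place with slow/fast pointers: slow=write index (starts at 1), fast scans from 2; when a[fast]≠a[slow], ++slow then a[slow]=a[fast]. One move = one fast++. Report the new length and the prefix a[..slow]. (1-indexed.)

length 7; prefix = [2, 3, 4, 5, 6, 8, 14]

(s=1,f=2) a[fast]=2=a[slow] dup → fast++
(s=1,f=3) a[fast]=2=a[slow] dup → fast++
(s=1,f=4) a[fast]=3≠a[slow]=2 write a[2]=3 → slow++,fast++
(s=2,f=5) a[fast]=3=a[slow] dup → fast++
(s=2,f=6) a[fast]=4≠a[slow]=3 write a[3]=4 → slow++,fast++
(s=3,f=7) a[fast]=4=a[slow] dup → fast++
(s=3,f=8) a[fast]=5≠a[slow]=4 write a[4]=5 → slow++,fast++
(s=4,f=9) a[fast]=5=a[slow] dup → fast++
(s=4,f=10) a[fast]=6≠a[slow]=5 write a[5]=6 → slow++,fast++
(s=5,f=11) a[fast]=8≠a[slow]=6 write a[6]=8 → slow++,fast++
(s=6,f=12) a[fast]=14≠a[slow]=8 write a[7]=14 → slow++,fast++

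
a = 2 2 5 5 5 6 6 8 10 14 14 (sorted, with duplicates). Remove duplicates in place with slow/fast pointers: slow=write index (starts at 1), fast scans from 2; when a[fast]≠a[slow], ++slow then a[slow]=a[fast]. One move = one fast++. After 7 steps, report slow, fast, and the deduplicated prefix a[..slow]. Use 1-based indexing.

slow=4, fast=9, prefix=[2, 5, 6, 8]

(s=1,f=2) a[fast]=2=a[slow] dup → fast++
(s=1,f=3) a[fast]=5≠a[slow]=2 write a[2]=5 → slow++,fast++
(s=2,f=4) a[fast]=5=a[slow] dup → fast++
(s=2,f=5) a[fast]=5=a[slow] dup → fast++
(s=2,f=6) a[fast]=6≠a[slow]=5 write a[3]=6 → slow++,fast++
(s=3,f=7) a[fast]=6=a[slow] dup → fast++
(s=3,f=8) a[fast]=8≠a[slow]=6 write a[4]=8 → slow++,fast++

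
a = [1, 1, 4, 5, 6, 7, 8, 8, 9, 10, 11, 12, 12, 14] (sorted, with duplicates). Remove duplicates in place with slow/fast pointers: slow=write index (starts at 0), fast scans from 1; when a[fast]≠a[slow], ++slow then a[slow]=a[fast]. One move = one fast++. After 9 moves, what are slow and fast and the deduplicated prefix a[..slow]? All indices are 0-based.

slow=7, fast=10, prefix=[1, 4, 5, 6, 7, 8, 9, 10]

slow=0 fast=1: a[fast]=1=a[slow] dup, fast++
slow=0 fast=2: a[fast]=4≠a[slow]=1 write a[1]=4, slow++,fast++
slow=1 fast=3: a[fast]=5≠a[slow]=4 write a[2]=5, slow++,fast++
slow=2 fast=4: a[fast]=6≠a[slow]=5 write a[3]=6, slow++,fast++
slow=3 fast=5: a[fast]=7≠a[slow]=6 write a[4]=7, slow++,fast++
slow=4 fast=6: a[fast]=8≠a[slow]=7 write a[5]=8, slow++,fast++
slow=5 fast=7: a[fast]=8=a[slow] dup, fast++
slow=5 fast=8: a[fast]=9≠a[slow]=8 write a[6]=9, slow++,fast++
slow=6 fast=9: a[fast]=10≠a[slow]=9 write a[7]=10, slow++,fast++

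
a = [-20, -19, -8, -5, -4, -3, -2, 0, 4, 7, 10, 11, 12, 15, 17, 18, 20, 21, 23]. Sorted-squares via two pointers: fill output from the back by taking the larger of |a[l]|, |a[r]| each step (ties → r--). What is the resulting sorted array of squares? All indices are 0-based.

l=0 r=18: |-20|<=|23| out[18]=529, r--
l=0 r=17: |-20|<=|21| out[17]=441, r--
l=0 r=16: |-20|<=|20| out[16]=400, r--
l=0 r=15: |-20|>|18| out[15]=400, l++
l=1 r=15: |-19|>|18| out[14]=361, l++
l=2 r=15: |-8|<=|18| out[13]=324, r--
l=2 r=14: |-8|<=|17| out[12]=289, r--
l=2 r=13: |-8|<=|15| out[11]=225, r--
l=2 r=12: |-8|<=|12| out[10]=144, r--
l=2 r=11: |-8|<=|11| out[9]=121, r--
l=2 r=10: |-8|<=|10| out[8]=100, r--
l=2 r=9: |-8|>|7| out[7]=64, l++
l=3 r=9: |-5|<=|7| out[6]=49, r--
l=3 r=8: |-5|>|4| out[5]=25, l++
l=4 r=8: |-4|<=|4| out[4]=16, r--
l=4 r=7: |-4|>|0| out[3]=16, l++
l=5 r=7: |-3|>|0| out[2]=9, l++
l=6 r=7: |-2|>|0| out[1]=4, l++
l=7 r=7: |0|<=|0| out[0]=0, r--

[0, 4, 9, 16, 16, 25, 49, 64, 100, 121, 144, 225, 289, 324, 361, 400, 400, 441, 529]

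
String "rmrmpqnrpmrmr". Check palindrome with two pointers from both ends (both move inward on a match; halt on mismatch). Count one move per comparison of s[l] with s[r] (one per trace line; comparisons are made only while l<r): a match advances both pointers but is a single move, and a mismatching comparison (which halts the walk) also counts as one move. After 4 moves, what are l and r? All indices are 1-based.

l=5, r=9

l=1 r=13: 'r'=='r', l++,r--
l=2 r=12: 'm'=='m', l++,r--
l=3 r=11: 'r'=='r', l++,r--
l=4 r=10: 'm'=='m', l++,r--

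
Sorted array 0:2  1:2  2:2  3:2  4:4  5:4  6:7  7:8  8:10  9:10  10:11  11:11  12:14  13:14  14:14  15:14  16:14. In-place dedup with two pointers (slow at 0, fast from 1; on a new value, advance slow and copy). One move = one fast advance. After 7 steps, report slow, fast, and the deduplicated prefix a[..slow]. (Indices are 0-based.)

slow=3, fast=8, prefix=[2, 4, 7, 8]

slow=0 fast=1: a[fast]=2=a[slow] dup, fast++
slow=0 fast=2: a[fast]=2=a[slow] dup, fast++
slow=0 fast=3: a[fast]=2=a[slow] dup, fast++
slow=0 fast=4: a[fast]=4≠a[slow]=2 write a[1]=4, slow++,fast++
slow=1 fast=5: a[fast]=4=a[slow] dup, fast++
slow=1 fast=6: a[fast]=7≠a[slow]=4 write a[2]=7, slow++,fast++
slow=2 fast=7: a[fast]=8≠a[slow]=7 write a[3]=8, slow++,fast++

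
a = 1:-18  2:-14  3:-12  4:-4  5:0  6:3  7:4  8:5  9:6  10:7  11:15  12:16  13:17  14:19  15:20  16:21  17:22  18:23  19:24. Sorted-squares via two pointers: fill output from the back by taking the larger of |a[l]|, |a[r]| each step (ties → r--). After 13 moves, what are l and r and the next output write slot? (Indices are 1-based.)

l=4, r=9, next write slot=6

[1,19] |-18|<=|24| out[19]=576 → r--
[1,18] |-18|<=|23| out[18]=529 → r--
[1,17] |-18|<=|22| out[17]=484 → r--
[1,16] |-18|<=|21| out[16]=441 → r--
[1,15] |-18|<=|20| out[15]=400 → r--
[1,14] |-18|<=|19| out[14]=361 → r--
[1,13] |-18|>|17| out[13]=324 → l++
[2,13] |-14|<=|17| out[12]=289 → r--
[2,12] |-14|<=|16| out[11]=256 → r--
[2,11] |-14|<=|15| out[10]=225 → r--
[2,10] |-14|>|7| out[9]=196 → l++
[3,10] |-12|>|7| out[8]=144 → l++
[4,10] |-4|<=|7| out[7]=49 → r--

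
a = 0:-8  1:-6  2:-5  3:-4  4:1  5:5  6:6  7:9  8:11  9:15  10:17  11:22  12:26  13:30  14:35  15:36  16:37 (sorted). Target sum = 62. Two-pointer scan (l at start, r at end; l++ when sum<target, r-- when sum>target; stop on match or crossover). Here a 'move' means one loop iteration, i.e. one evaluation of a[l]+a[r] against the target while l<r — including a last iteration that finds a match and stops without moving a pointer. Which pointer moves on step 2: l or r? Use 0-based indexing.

l

[0,16] -8+37=29 <62 → l++
[1,16] -6+37=31 <62 → l++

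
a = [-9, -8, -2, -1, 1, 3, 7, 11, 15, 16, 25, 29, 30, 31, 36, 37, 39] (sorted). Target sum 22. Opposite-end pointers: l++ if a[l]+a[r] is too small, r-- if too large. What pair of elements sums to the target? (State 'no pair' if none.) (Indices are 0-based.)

(-9, 31)

[0,16] -9+39=30 >22 → r--
[0,15] -9+37=28 >22 → r--
[0,14] -9+36=27 >22 → r--
[0,13] -9+31=22 → found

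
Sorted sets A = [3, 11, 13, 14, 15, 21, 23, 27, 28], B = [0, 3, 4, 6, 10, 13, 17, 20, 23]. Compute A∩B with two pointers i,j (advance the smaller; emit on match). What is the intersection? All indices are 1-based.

intersection = [3, 13, 23]

i=1 j=1: 3>0, j++
i=1 j=2: 3==3 emit, i++,j++
i=2 j=3: 11>4, j++
i=2 j=4: 11>6, j++
i=2 j=5: 11>10, j++
i=2 j=6: 11<13, i++
i=3 j=6: 13==13 emit, i++,j++
i=4 j=7: 14<17, i++
i=5 j=7: 15<17, i++
i=6 j=7: 21>17, j++
i=6 j=8: 21>20, j++
i=6 j=9: 21<23, i++
i=7 j=9: 23==23 emit, i++,j++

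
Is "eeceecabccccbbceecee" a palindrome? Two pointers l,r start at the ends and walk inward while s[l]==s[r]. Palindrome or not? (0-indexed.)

not a palindrome (mismatch at 6,13)

[0,19] 'e'=='e' → l++,r--
[1,18] 'e'=='e' → l++,r--
[2,17] 'c'=='c' → l++,r--
[3,16] 'e'=='e' → l++,r--
[4,15] 'e'=='e' → l++,r--
[5,14] 'c'=='c' → l++,r--
[6,13] 'a'!='b' → stop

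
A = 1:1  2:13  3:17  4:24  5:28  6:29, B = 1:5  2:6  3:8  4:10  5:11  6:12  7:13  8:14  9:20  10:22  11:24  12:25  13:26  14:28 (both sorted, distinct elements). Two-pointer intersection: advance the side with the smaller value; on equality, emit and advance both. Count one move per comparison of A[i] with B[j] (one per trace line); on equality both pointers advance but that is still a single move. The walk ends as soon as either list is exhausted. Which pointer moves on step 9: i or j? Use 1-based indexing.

[i=1,j=1] 1<5 → i++
[i=2,j=1] 13>5 → j++
[i=2,j=2] 13>6 → j++
[i=2,j=3] 13>8 → j++
[i=2,j=4] 13>10 → j++
[i=2,j=5] 13>11 → j++
[i=2,j=6] 13>12 → j++
[i=2,j=7] 13==13 emit → i++,j++
[i=3,j=8] 17>14 → j++

j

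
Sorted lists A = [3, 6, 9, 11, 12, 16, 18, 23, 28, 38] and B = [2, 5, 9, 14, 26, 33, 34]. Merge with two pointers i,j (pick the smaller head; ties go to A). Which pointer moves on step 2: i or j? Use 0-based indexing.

i

[i=0,j=0] A[i]=3>B[j]=2 take 2 → j++
[i=0,j=1] A[i]=3<=B[j]=5 take 3 → i++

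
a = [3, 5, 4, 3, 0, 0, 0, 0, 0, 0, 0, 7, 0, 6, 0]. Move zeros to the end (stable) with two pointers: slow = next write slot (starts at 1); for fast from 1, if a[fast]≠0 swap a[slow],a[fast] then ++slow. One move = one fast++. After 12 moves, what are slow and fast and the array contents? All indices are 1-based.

slow=1 fast=1: a[fast]=3≠0 swap→a[1]=3, slow++,fast++
slow=2 fast=2: a[fast]=5≠0 swap→a[2]=5, slow++,fast++
slow=3 fast=3: a[fast]=4≠0 swap→a[3]=4, slow++,fast++
slow=4 fast=4: a[fast]=3≠0 swap→a[4]=3, slow++,fast++
slow=5 fast=5: a[fast]=0, fast++
slow=5 fast=6: a[fast]=0, fast++
slow=5 fast=7: a[fast]=0, fast++
slow=5 fast=8: a[fast]=0, fast++
slow=5 fast=9: a[fast]=0, fast++
slow=5 fast=10: a[fast]=0, fast++
slow=5 fast=11: a[fast]=0, fast++
slow=5 fast=12: a[fast]=7≠0 swap→a[5]=7, slow++,fast++

slow=6, fast=13, a=[3, 5, 4, 3, 7, 0, 0, 0, 0, 0, 0, 0, 0, 6, 0]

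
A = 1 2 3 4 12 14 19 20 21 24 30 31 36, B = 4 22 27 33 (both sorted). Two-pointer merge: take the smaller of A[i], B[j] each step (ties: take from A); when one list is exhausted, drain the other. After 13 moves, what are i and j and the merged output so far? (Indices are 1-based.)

[i=1,j=1] A[i]=1<=B[j]=4 take 1 → i++
[i=2,j=1] A[i]=2<=B[j]=4 take 2 → i++
[i=3,j=1] A[i]=3<=B[j]=4 take 3 → i++
[i=4,j=1] A[i]=4<=B[j]=4 take 4 → i++
[i=5,j=1] A[i]=12>B[j]=4 take 4 → j++
[i=5,j=2] A[i]=12<=B[j]=22 take 12 → i++
[i=6,j=2] A[i]=14<=B[j]=22 take 14 → i++
[i=7,j=2] A[i]=19<=B[j]=22 take 19 → i++
[i=8,j=2] A[i]=20<=B[j]=22 take 20 → i++
[i=9,j=2] A[i]=21<=B[j]=22 take 21 → i++
[i=10,j=2] A[i]=24>B[j]=22 take 22 → j++
[i=10,j=3] A[i]=24<=B[j]=27 take 24 → i++
[i=11,j=3] A[i]=30>B[j]=27 take 27 → j++

i=11, j=4, merged so far=[1, 2, 3, 4, 4, 12, 14, 19, 20, 21, 22, 24, 27]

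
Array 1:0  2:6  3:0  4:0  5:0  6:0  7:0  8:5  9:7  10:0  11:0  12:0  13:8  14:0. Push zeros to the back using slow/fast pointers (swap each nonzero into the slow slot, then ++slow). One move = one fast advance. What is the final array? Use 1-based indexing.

slow=1 fast=1: a[fast]=0, fast++
slow=1 fast=2: a[fast]=6≠0 swap→a[1]=6, slow++,fast++
slow=2 fast=3: a[fast]=0, fast++
slow=2 fast=4: a[fast]=0, fast++
slow=2 fast=5: a[fast]=0, fast++
slow=2 fast=6: a[fast]=0, fast++
slow=2 fast=7: a[fast]=0, fast++
slow=2 fast=8: a[fast]=5≠0 swap→a[2]=5, slow++,fast++
slow=3 fast=9: a[fast]=7≠0 swap→a[3]=7, slow++,fast++
slow=4 fast=10: a[fast]=0, fast++
slow=4 fast=11: a[fast]=0, fast++
slow=4 fast=12: a[fast]=0, fast++
slow=4 fast=13: a[fast]=8≠0 swap→a[4]=8, slow++,fast++
slow=5 fast=14: a[fast]=0, fast++

[6, 5, 7, 8, 0, 0, 0, 0, 0, 0, 0, 0, 0, 0]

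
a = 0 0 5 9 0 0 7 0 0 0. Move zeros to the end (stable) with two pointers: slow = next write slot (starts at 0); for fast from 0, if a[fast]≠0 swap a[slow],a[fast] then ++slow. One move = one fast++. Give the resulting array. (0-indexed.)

slow=0 fast=0: a[fast]=0, fast++
slow=0 fast=1: a[fast]=0, fast++
slow=0 fast=2: a[fast]=5≠0 swap→a[0]=5, slow++,fast++
slow=1 fast=3: a[fast]=9≠0 swap→a[1]=9, slow++,fast++
slow=2 fast=4: a[fast]=0, fast++
slow=2 fast=5: a[fast]=0, fast++
slow=2 fast=6: a[fast]=7≠0 swap→a[2]=7, slow++,fast++
slow=3 fast=7: a[fast]=0, fast++
slow=3 fast=8: a[fast]=0, fast++
slow=3 fast=9: a[fast]=0, fast++

[5, 9, 7, 0, 0, 0, 0, 0, 0, 0]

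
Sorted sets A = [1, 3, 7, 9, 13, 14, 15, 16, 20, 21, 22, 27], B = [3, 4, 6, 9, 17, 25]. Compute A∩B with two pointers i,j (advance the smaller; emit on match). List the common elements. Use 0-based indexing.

i=0 j=0: 1<3, i++
i=1 j=0: 3==3 emit, i++,j++
i=2 j=1: 7>4, j++
i=2 j=2: 7>6, j++
i=2 j=3: 7<9, i++
i=3 j=3: 9==9 emit, i++,j++
i=4 j=4: 13<17, i++
i=5 j=4: 14<17, i++
i=6 j=4: 15<17, i++
i=7 j=4: 16<17, i++
i=8 j=4: 20>17, j++
i=8 j=5: 20<25, i++
i=9 j=5: 21<25, i++
i=10 j=5: 22<25, i++
i=11 j=5: 27>25, j++

intersection = [3, 9]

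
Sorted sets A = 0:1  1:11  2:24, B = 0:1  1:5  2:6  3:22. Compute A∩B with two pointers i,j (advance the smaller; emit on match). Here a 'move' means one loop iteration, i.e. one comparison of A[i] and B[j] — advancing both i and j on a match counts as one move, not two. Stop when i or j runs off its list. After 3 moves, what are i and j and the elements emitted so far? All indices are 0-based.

[i=0,j=0] 1==1 emit → i++,j++
[i=1,j=1] 11>5 → j++
[i=1,j=2] 11>6 → j++

i=1, j=3, emitted=[1]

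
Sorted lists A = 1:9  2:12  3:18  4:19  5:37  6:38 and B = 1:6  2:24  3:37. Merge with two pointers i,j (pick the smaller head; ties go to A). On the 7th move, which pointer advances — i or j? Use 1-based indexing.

i

i=1 j=1: A[i]=9>B[j]=6 take 6, j++
i=1 j=2: A[i]=9<=B[j]=24 take 9, i++
i=2 j=2: A[i]=12<=B[j]=24 take 12, i++
i=3 j=2: A[i]=18<=B[j]=24 take 18, i++
i=4 j=2: A[i]=19<=B[j]=24 take 19, i++
i=5 j=2: A[i]=37>B[j]=24 take 24, j++
i=5 j=3: A[i]=37<=B[j]=37 take 37, i++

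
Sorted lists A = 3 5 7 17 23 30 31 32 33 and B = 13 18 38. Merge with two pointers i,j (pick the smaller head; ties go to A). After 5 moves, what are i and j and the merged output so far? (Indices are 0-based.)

i=0 j=0: A[i]=3<=B[j]=13 take 3, i++
i=1 j=0: A[i]=5<=B[j]=13 take 5, i++
i=2 j=0: A[i]=7<=B[j]=13 take 7, i++
i=3 j=0: A[i]=17>B[j]=13 take 13, j++
i=3 j=1: A[i]=17<=B[j]=18 take 17, i++

i=4, j=1, merged so far=[3, 5, 7, 13, 17]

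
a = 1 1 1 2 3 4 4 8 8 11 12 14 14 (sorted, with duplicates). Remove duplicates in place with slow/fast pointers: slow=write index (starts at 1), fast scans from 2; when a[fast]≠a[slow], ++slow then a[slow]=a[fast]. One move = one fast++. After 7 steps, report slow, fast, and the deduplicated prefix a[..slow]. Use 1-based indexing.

slow=5, fast=9, prefix=[1, 2, 3, 4, 8]

(s=1,f=2) a[fast]=1=a[slow] dup → fast++
(s=1,f=3) a[fast]=1=a[slow] dup → fast++
(s=1,f=4) a[fast]=2≠a[slow]=1 write a[2]=2 → slow++,fast++
(s=2,f=5) a[fast]=3≠a[slow]=2 write a[3]=3 → slow++,fast++
(s=3,f=6) a[fast]=4≠a[slow]=3 write a[4]=4 → slow++,fast++
(s=4,f=7) a[fast]=4=a[slow] dup → fast++
(s=4,f=8) a[fast]=8≠a[slow]=4 write a[5]=8 → slow++,fast++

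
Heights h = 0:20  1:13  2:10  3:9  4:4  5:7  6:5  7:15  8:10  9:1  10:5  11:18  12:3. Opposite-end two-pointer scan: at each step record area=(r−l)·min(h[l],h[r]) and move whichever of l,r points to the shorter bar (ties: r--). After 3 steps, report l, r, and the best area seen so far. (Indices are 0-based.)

[0,12] min(20,3)*12=36 best=36 * → r--
[0,11] min(20,18)*11=198 best=198 * → r--
[0,10] min(20,5)*10=50 best=198 → r--

l=0, r=9, best area=198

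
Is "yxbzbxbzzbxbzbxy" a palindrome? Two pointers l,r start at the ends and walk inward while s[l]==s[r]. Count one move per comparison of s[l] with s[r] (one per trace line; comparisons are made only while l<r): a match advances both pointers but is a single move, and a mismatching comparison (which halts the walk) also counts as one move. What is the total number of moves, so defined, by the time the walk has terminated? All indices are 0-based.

8 moves

l=0 r=15: 'y'=='y', l++,r--
l=1 r=14: 'x'=='x', l++,r--
l=2 r=13: 'b'=='b', l++,r--
l=3 r=12: 'z'=='z', l++,r--
l=4 r=11: 'b'=='b', l++,r--
l=5 r=10: 'x'=='x', l++,r--
l=6 r=9: 'b'=='b', l++,r--
l=7 r=8: 'z'=='z', l++,r--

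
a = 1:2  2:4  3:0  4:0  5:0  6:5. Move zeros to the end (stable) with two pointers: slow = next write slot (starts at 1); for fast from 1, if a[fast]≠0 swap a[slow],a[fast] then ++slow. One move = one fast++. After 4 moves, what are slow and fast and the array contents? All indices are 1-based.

slow=3, fast=5, a=[2, 4, 0, 0, 0, 5]

slow=1 fast=1: a[fast]=2≠0 swap→a[1]=2, slow++,fast++
slow=2 fast=2: a[fast]=4≠0 swap→a[2]=4, slow++,fast++
slow=3 fast=3: a[fast]=0, fast++
slow=3 fast=4: a[fast]=0, fast++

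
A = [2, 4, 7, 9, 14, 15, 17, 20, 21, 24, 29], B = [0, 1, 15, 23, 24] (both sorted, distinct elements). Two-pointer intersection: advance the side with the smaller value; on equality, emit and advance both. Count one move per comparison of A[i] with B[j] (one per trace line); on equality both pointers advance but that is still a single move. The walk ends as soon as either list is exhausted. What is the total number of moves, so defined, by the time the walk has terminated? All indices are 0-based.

i=0 j=0: 2>0, j++
i=0 j=1: 2>1, j++
i=0 j=2: 2<15, i++
i=1 j=2: 4<15, i++
i=2 j=2: 7<15, i++
i=3 j=2: 9<15, i++
i=4 j=2: 14<15, i++
i=5 j=2: 15==15 emit, i++,j++
i=6 j=3: 17<23, i++
i=7 j=3: 20<23, i++
i=8 j=3: 21<23, i++
i=9 j=3: 24>23, j++
i=9 j=4: 24==24 emit, i++,j++

13 moves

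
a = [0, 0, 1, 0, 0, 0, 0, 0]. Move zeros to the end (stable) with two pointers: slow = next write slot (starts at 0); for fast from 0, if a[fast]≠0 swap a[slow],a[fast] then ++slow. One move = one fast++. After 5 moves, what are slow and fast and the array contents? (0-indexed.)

slow=0 fast=0: a[fast]=0, fast++
slow=0 fast=1: a[fast]=0, fast++
slow=0 fast=2: a[fast]=1≠0 swap→a[0]=1, slow++,fast++
slow=1 fast=3: a[fast]=0, fast++
slow=1 fast=4: a[fast]=0, fast++

slow=1, fast=5, a=[1, 0, 0, 0, 0, 0, 0, 0]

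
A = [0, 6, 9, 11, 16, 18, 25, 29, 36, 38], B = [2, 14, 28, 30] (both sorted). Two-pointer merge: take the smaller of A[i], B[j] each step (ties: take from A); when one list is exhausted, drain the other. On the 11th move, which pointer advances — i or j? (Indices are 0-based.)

i

i=0 j=0: A[i]=0<=B[j]=2 take 0, i++
i=1 j=0: A[i]=6>B[j]=2 take 2, j++
i=1 j=1: A[i]=6<=B[j]=14 take 6, i++
i=2 j=1: A[i]=9<=B[j]=14 take 9, i++
i=3 j=1: A[i]=11<=B[j]=14 take 11, i++
i=4 j=1: A[i]=16>B[j]=14 take 14, j++
i=4 j=2: A[i]=16<=B[j]=28 take 16, i++
i=5 j=2: A[i]=18<=B[j]=28 take 18, i++
i=6 j=2: A[i]=25<=B[j]=28 take 25, i++
i=7 j=2: A[i]=29>B[j]=28 take 28, j++
i=7 j=3: A[i]=29<=B[j]=30 take 29, i++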